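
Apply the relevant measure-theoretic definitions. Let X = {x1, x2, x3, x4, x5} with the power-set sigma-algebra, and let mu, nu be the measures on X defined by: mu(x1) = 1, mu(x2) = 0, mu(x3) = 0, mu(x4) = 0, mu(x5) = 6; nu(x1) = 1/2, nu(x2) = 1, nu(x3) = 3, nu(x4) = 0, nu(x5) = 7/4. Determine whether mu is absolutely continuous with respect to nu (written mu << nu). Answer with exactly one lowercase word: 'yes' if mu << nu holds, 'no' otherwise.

mu << nu means: every nu-null measurable set is also mu-null; equivalently, for every atom x, if nu({x}) = 0 then mu({x}) = 0.
Checking each atom:
  x1: nu = 1/2 > 0 -> no constraint.
  x2: nu = 1 > 0 -> no constraint.
  x3: nu = 3 > 0 -> no constraint.
  x4: nu = 0, mu = 0 -> consistent with mu << nu.
  x5: nu = 7/4 > 0 -> no constraint.
No atom violates the condition. Therefore mu << nu.

yes


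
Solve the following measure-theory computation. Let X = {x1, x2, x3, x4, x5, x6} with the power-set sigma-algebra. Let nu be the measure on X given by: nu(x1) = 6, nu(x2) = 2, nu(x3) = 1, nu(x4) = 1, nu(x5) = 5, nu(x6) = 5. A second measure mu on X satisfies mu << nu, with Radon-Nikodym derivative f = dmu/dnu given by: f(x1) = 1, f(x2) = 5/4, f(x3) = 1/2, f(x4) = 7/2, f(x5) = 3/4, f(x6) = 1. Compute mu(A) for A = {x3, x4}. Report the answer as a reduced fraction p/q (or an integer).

By the defining property of the Radon-Nikodym derivative, for every measurable set A,
  mu(A) = integral_A f dnu.
Since nu is a discrete measure concentrated on the atoms of X, the integral over A reduces to the sum
  mu(A) = sum_{x in A} f(x) * nu({x}).
Computing each term:
  x3: f(x3) * nu(x3) = 1/2 * 1 = 1/2.
  x4: f(x4) * nu(x4) = 7/2 * 1 = 7/2.
Summing: mu(A) = 1/2 + 7/2 = 4.

4


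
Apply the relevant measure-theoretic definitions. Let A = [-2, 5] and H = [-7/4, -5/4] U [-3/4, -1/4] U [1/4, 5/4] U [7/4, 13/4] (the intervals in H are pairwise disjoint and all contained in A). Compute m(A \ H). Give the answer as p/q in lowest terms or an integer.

The ambient interval has length m(A) = 5 - (-2) = 7.
Since the holes are disjoint and sit inside A, by finite additivity
  m(H) = sum_i (b_i - a_i), and m(A \ H) = m(A) - m(H).
Computing the hole measures:
  m(H_1) = -5/4 - (-7/4) = 1/2.
  m(H_2) = -1/4 - (-3/4) = 1/2.
  m(H_3) = 5/4 - 1/4 = 1.
  m(H_4) = 13/4 - 7/4 = 3/2.
Summed: m(H) = 1/2 + 1/2 + 1 + 3/2 = 7/2.
So m(A \ H) = 7 - 7/2 = 7/2.

7/2


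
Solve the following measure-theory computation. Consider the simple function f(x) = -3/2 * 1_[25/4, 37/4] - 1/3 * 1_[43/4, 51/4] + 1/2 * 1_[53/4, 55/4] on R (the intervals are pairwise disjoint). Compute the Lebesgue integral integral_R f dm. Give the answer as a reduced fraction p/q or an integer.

For a simple function f = sum_i c_i * 1_{A_i} with disjoint A_i,
  integral f dm = sum_i c_i * m(A_i).
Lengths of the A_i:
  m(A_1) = 37/4 - 25/4 = 3.
  m(A_2) = 51/4 - 43/4 = 2.
  m(A_3) = 55/4 - 53/4 = 1/2.
Contributions c_i * m(A_i):
  (-3/2) * (3) = -9/2.
  (-1/3) * (2) = -2/3.
  (1/2) * (1/2) = 1/4.
Total: -9/2 - 2/3 + 1/4 = -59/12.

-59/12


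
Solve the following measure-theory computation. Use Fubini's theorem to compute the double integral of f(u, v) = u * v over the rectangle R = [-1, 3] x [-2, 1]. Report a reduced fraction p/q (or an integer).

f(u, v) is a tensor product of a function of u and a function of v, and both factors are bounded continuous (hence Lebesgue integrable) on the rectangle, so Fubini's theorem applies:
  integral_R f d(m x m) = (integral_a1^b1 u du) * (integral_a2^b2 v dv).
Inner integral in u: integral_{-1}^{3} u du = (3^2 - (-1)^2)/2
  = 4.
Inner integral in v: integral_{-2}^{1} v dv = (1^2 - (-2)^2)/2
  = -3/2.
Product: (4) * (-3/2) = -6.

-6


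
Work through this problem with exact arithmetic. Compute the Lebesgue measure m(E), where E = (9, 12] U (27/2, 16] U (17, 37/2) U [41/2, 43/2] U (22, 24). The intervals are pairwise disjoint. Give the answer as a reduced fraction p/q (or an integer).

For pairwise disjoint intervals, m(union_i I_i) = sum_i m(I_i),
and m is invariant under swapping open/closed endpoints (single points have measure 0).
So m(E) = sum_i (b_i - a_i).
  I_1 has length 12 - 9 = 3.
  I_2 has length 16 - 27/2 = 5/2.
  I_3 has length 37/2 - 17 = 3/2.
  I_4 has length 43/2 - 41/2 = 1.
  I_5 has length 24 - 22 = 2.
Summing:
  m(E) = 3 + 5/2 + 3/2 + 1 + 2 = 10.

10


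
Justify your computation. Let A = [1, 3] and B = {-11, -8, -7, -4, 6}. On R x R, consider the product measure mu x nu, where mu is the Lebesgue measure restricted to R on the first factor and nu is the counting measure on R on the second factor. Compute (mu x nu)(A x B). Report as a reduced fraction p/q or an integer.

For a measurable rectangle A x B, the product measure satisfies
  (mu x nu)(A x B) = mu(A) * nu(B).
  mu(A) = 2.
  nu(B) = 5.
  (mu x nu)(A x B) = 2 * 5 = 10.

10


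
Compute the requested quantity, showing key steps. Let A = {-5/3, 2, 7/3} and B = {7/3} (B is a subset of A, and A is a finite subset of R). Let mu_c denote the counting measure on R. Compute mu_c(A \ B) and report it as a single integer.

Counting measure assigns mu_c(E) = |E| (number of elements) when E is finite. For B subset A, A \ B is the set of elements of A not in B, so |A \ B| = |A| - |B|.
|A| = 3, |B| = 1, so mu_c(A \ B) = 3 - 1 = 2.

2


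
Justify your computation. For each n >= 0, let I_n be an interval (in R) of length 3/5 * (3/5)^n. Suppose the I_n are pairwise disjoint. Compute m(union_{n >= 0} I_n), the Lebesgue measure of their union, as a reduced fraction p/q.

By countable additivity of the Lebesgue measure on pairwise disjoint measurable sets,
  m(union_{n >= 0} I_n) = sum_{n >= 0} m(I_n) = sum_{n >= 0} a * r^n,
  with a = 3/5 and r = 3/5.
Since 0 < r = 3/5 < 1, the geometric series converges:
  sum_{n >= 0} a * r^n = a / (1 - r).
  = 3/5 / (1 - 3/5)
  = 3/5 / (2/5)
  = 3/2.

3/2


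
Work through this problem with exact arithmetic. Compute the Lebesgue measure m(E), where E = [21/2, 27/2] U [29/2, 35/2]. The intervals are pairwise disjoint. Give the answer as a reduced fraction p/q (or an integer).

For pairwise disjoint intervals, m(union_i I_i) = sum_i m(I_i),
and m is invariant under swapping open/closed endpoints (single points have measure 0).
So m(E) = sum_i (b_i - a_i).
  I_1 has length 27/2 - 21/2 = 3.
  I_2 has length 35/2 - 29/2 = 3.
Summing:
  m(E) = 3 + 3 = 6.

6


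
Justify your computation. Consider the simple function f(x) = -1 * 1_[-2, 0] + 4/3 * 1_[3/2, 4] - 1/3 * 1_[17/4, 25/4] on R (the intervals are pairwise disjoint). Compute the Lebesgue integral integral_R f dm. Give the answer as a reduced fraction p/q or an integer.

For a simple function f = sum_i c_i * 1_{A_i} with disjoint A_i,
  integral f dm = sum_i c_i * m(A_i).
Lengths of the A_i:
  m(A_1) = 0 - (-2) = 2.
  m(A_2) = 4 - 3/2 = 5/2.
  m(A_3) = 25/4 - 17/4 = 2.
Contributions c_i * m(A_i):
  (-1) * (2) = -2.
  (4/3) * (5/2) = 10/3.
  (-1/3) * (2) = -2/3.
Total: -2 + 10/3 - 2/3 = 2/3.

2/3


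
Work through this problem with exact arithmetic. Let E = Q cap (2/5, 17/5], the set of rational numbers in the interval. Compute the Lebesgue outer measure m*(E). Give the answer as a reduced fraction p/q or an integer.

Q cap (2/5, 17/5] is countable; list its elements as q_1, q_2, ... . Fix eps > 0 and cover the k-th point by an interval of length eps * 2^(-k). The cover has total length eps * sum_{k>=1} 2^(-k) = eps, so by definition of outer measure m*(Q cap (2/5, 17/5]) <= eps. Since eps was arbitrary and m* >= 0, the outer measure is 0.

0


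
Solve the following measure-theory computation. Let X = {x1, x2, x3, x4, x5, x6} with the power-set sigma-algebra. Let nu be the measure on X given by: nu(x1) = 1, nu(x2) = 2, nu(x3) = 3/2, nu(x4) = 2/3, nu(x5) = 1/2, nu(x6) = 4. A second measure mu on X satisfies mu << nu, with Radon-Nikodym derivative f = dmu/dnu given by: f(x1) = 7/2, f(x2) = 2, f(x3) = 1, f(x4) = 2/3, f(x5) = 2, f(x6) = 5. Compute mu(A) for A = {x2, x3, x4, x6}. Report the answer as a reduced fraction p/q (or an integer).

By the defining property of the Radon-Nikodym derivative, for every measurable set A,
  mu(A) = integral_A f dnu.
Since nu is a discrete measure concentrated on the atoms of X, the integral over A reduces to the sum
  mu(A) = sum_{x in A} f(x) * nu({x}).
Computing each term:
  x2: f(x2) * nu(x2) = 2 * 2 = 4.
  x3: f(x3) * nu(x3) = 1 * 3/2 = 3/2.
  x4: f(x4) * nu(x4) = 2/3 * 2/3 = 4/9.
  x6: f(x6) * nu(x6) = 5 * 4 = 20.
Summing: mu(A) = 4 + 3/2 + 4/9 + 20 = 467/18.

467/18


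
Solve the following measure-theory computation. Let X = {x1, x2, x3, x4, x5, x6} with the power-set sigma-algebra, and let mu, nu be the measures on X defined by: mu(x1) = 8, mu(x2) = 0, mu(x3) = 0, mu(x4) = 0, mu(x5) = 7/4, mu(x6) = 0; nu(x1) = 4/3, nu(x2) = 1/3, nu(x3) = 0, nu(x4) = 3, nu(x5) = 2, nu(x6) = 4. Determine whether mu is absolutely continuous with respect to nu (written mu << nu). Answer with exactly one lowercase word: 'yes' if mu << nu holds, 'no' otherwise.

mu << nu means: every nu-null measurable set is also mu-null; equivalently, for every atom x, if nu({x}) = 0 then mu({x}) = 0.
Checking each atom:
  x1: nu = 4/3 > 0 -> no constraint.
  x2: nu = 1/3 > 0 -> no constraint.
  x3: nu = 0, mu = 0 -> consistent with mu << nu.
  x4: nu = 3 > 0 -> no constraint.
  x5: nu = 2 > 0 -> no constraint.
  x6: nu = 4 > 0 -> no constraint.
No atom violates the condition. Therefore mu << nu.

yes


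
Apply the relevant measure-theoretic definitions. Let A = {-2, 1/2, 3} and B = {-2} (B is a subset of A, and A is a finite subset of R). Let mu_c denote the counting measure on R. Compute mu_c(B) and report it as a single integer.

Counting measure assigns mu_c(E) = |E| (number of elements) when E is finite.
B has 1 element(s), so mu_c(B) = 1.

1


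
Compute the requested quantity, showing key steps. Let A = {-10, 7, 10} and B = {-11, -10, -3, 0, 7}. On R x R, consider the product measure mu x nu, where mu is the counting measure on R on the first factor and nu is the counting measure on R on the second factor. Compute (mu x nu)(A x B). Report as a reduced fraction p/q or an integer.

For a measurable rectangle A x B, the product measure satisfies
  (mu x nu)(A x B) = mu(A) * nu(B).
  mu(A) = 3.
  nu(B) = 5.
  (mu x nu)(A x B) = 3 * 5 = 15.

15


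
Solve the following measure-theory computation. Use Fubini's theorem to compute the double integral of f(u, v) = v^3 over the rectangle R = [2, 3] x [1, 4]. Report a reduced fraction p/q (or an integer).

f(u, v) is a tensor product of a function of u and a function of v, and both factors are bounded continuous (hence Lebesgue integrable) on the rectangle, so Fubini's theorem applies:
  integral_R f d(m x m) = (integral_a1^b1 1 du) * (integral_a2^b2 v^3 dv).
Inner integral in u: integral_{2}^{3} 1 du = (3^1 - 2^1)/1
  = 1.
Inner integral in v: integral_{1}^{4} v^3 dv = (4^4 - 1^4)/4
  = 255/4.
Product: (1) * (255/4) = 255/4.

255/4


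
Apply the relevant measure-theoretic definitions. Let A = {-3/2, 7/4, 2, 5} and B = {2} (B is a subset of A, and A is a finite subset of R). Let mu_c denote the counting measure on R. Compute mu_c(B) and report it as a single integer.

Counting measure assigns mu_c(E) = |E| (number of elements) when E is finite.
B has 1 element(s), so mu_c(B) = 1.

1


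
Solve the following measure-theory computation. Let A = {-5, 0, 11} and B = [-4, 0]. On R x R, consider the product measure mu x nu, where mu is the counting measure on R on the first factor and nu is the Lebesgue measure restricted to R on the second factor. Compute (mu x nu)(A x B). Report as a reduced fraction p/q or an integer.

For a measurable rectangle A x B, the product measure satisfies
  (mu x nu)(A x B) = mu(A) * nu(B).
  mu(A) = 3.
  nu(B) = 4.
  (mu x nu)(A x B) = 3 * 4 = 12.

12


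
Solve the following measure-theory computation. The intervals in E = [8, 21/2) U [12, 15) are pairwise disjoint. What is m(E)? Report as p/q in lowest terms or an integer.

For pairwise disjoint intervals, m(union_i I_i) = sum_i m(I_i),
and m is invariant under swapping open/closed endpoints (single points have measure 0).
So m(E) = sum_i (b_i - a_i).
  I_1 has length 21/2 - 8 = 5/2.
  I_2 has length 15 - 12 = 3.
Summing:
  m(E) = 5/2 + 3 = 11/2.

11/2


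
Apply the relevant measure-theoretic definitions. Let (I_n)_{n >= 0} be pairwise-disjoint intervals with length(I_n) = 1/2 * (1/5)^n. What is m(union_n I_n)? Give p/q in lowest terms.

By countable additivity of the Lebesgue measure on pairwise disjoint measurable sets,
  m(union_{n >= 0} I_n) = sum_{n >= 0} m(I_n) = sum_{n >= 0} a * r^n,
  with a = 1/2 and r = 1/5.
Since 0 < r = 1/5 < 1, the geometric series converges:
  sum_{n >= 0} a * r^n = a / (1 - r).
  = 1/2 / (1 - 1/5)
  = 1/2 / (4/5)
  = 5/8.

5/8


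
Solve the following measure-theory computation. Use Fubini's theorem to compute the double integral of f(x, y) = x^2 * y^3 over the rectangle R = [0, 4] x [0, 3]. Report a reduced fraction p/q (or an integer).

f(x, y) is a tensor product of a function of x and a function of y, and both factors are bounded continuous (hence Lebesgue integrable) on the rectangle, so Fubini's theorem applies:
  integral_R f d(m x m) = (integral_a1^b1 x^2 dx) * (integral_a2^b2 y^3 dy).
Inner integral in x: integral_{0}^{4} x^2 dx = (4^3 - 0^3)/3
  = 64/3.
Inner integral in y: integral_{0}^{3} y^3 dy = (3^4 - 0^4)/4
  = 81/4.
Product: (64/3) * (81/4) = 432.

432


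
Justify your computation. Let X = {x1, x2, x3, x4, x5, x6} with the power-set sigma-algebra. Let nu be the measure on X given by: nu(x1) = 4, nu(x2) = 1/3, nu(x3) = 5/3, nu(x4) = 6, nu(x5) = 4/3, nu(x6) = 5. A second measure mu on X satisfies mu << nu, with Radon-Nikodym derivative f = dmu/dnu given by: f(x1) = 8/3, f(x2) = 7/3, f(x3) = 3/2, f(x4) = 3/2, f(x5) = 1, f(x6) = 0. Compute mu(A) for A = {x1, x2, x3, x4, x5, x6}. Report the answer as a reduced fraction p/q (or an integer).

By the defining property of the Radon-Nikodym derivative, for every measurable set A,
  mu(A) = integral_A f dnu.
Since nu is a discrete measure concentrated on the atoms of X, the integral over A reduces to the sum
  mu(A) = sum_{x in A} f(x) * nu({x}).
Computing each term:
  x1: f(x1) * nu(x1) = 8/3 * 4 = 32/3.
  x2: f(x2) * nu(x2) = 7/3 * 1/3 = 7/9.
  x3: f(x3) * nu(x3) = 3/2 * 5/3 = 5/2.
  x4: f(x4) * nu(x4) = 3/2 * 6 = 9.
  x5: f(x5) * nu(x5) = 1 * 4/3 = 4/3.
  x6: f(x6) * nu(x6) = 0 * 5 = 0.
Summing: mu(A) = 32/3 + 7/9 + 5/2 + 9 + 4/3 + 0 = 437/18.

437/18


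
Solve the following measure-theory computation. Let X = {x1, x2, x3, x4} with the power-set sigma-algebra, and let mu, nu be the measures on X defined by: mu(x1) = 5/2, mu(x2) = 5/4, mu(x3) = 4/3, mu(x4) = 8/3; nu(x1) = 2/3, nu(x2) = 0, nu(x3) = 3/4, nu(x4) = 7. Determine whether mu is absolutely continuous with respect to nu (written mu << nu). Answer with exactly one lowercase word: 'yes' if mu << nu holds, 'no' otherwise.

mu << nu means: every nu-null measurable set is also mu-null; equivalently, for every atom x, if nu({x}) = 0 then mu({x}) = 0.
Checking each atom:
  x1: nu = 2/3 > 0 -> no constraint.
  x2: nu = 0, mu = 5/4 > 0 -> violates mu << nu.
  x3: nu = 3/4 > 0 -> no constraint.
  x4: nu = 7 > 0 -> no constraint.
The atom(s) x2 violate the condition (nu = 0 but mu > 0). Therefore mu is NOT absolutely continuous w.r.t. nu.

no


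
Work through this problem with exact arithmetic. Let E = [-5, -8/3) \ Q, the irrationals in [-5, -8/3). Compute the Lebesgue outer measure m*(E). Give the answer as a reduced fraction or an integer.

The interval I = [-5, -8/3) has m(I) = -8/3 - (-5) = 7/3 (endpoints are measure-zero, so open/closed/half-open agree). Write I = (I cap Q) u (I \ Q). The rationals in I are countable, so m*(I cap Q) = 0 (cover each rational by intervals whose total length is arbitrarily small). By countable subadditivity m*(I) <= m*(I cap Q) + m*(I \ Q), hence m*(I \ Q) >= m(I) = 7/3. The reverse inequality m*(I \ Q) <= m*(I) = 7/3 is trivial since (I \ Q) is a subset of I. Therefore m*(I \ Q) = 7/3.

7/3


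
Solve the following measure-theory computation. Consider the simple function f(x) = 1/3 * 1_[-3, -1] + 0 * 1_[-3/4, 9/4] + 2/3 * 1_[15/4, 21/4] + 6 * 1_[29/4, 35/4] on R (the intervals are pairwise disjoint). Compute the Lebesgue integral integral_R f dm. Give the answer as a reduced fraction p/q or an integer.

For a simple function f = sum_i c_i * 1_{A_i} with disjoint A_i,
  integral f dm = sum_i c_i * m(A_i).
Lengths of the A_i:
  m(A_1) = -1 - (-3) = 2.
  m(A_2) = 9/4 - (-3/4) = 3.
  m(A_3) = 21/4 - 15/4 = 3/2.
  m(A_4) = 35/4 - 29/4 = 3/2.
Contributions c_i * m(A_i):
  (1/3) * (2) = 2/3.
  (0) * (3) = 0.
  (2/3) * (3/2) = 1.
  (6) * (3/2) = 9.
Total: 2/3 + 0 + 1 + 9 = 32/3.

32/3


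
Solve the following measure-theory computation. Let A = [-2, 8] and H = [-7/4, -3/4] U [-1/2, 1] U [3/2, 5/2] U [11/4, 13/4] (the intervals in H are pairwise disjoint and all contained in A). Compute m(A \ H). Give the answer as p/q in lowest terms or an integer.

The ambient interval has length m(A) = 8 - (-2) = 10.
Since the holes are disjoint and sit inside A, by finite additivity
  m(H) = sum_i (b_i - a_i), and m(A \ H) = m(A) - m(H).
Computing the hole measures:
  m(H_1) = -3/4 - (-7/4) = 1.
  m(H_2) = 1 - (-1/2) = 3/2.
  m(H_3) = 5/2 - 3/2 = 1.
  m(H_4) = 13/4 - 11/4 = 1/2.
Summed: m(H) = 1 + 3/2 + 1 + 1/2 = 4.
So m(A \ H) = 10 - 4 = 6.

6


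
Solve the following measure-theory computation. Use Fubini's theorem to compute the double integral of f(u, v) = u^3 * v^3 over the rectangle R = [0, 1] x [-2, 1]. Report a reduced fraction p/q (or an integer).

f(u, v) is a tensor product of a function of u and a function of v, and both factors are bounded continuous (hence Lebesgue integrable) on the rectangle, so Fubini's theorem applies:
  integral_R f d(m x m) = (integral_a1^b1 u^3 du) * (integral_a2^b2 v^3 dv).
Inner integral in u: integral_{0}^{1} u^3 du = (1^4 - 0^4)/4
  = 1/4.
Inner integral in v: integral_{-2}^{1} v^3 dv = (1^4 - (-2)^4)/4
  = -15/4.
Product: (1/4) * (-15/4) = -15/16.

-15/16


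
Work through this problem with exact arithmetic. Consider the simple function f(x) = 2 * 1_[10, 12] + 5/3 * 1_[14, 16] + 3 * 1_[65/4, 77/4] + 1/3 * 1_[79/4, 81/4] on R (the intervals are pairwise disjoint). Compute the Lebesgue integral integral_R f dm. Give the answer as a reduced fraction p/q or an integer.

For a simple function f = sum_i c_i * 1_{A_i} with disjoint A_i,
  integral f dm = sum_i c_i * m(A_i).
Lengths of the A_i:
  m(A_1) = 12 - 10 = 2.
  m(A_2) = 16 - 14 = 2.
  m(A_3) = 77/4 - 65/4 = 3.
  m(A_4) = 81/4 - 79/4 = 1/2.
Contributions c_i * m(A_i):
  (2) * (2) = 4.
  (5/3) * (2) = 10/3.
  (3) * (3) = 9.
  (1/3) * (1/2) = 1/6.
Total: 4 + 10/3 + 9 + 1/6 = 33/2.

33/2


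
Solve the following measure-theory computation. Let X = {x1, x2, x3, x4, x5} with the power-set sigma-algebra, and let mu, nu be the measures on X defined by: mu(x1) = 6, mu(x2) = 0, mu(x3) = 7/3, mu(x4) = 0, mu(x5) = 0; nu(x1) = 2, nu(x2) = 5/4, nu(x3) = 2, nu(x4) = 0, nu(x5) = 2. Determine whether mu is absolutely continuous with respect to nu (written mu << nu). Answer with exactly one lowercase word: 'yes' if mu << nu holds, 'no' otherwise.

mu << nu means: every nu-null measurable set is also mu-null; equivalently, for every atom x, if nu({x}) = 0 then mu({x}) = 0.
Checking each atom:
  x1: nu = 2 > 0 -> no constraint.
  x2: nu = 5/4 > 0 -> no constraint.
  x3: nu = 2 > 0 -> no constraint.
  x4: nu = 0, mu = 0 -> consistent with mu << nu.
  x5: nu = 2 > 0 -> no constraint.
No atom violates the condition. Therefore mu << nu.

yes


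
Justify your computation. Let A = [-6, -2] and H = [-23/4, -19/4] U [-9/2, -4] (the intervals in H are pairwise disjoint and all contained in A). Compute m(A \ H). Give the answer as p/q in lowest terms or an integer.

The ambient interval has length m(A) = -2 - (-6) = 4.
Since the holes are disjoint and sit inside A, by finite additivity
  m(H) = sum_i (b_i - a_i), and m(A \ H) = m(A) - m(H).
Computing the hole measures:
  m(H_1) = -19/4 - (-23/4) = 1.
  m(H_2) = -4 - (-9/2) = 1/2.
Summed: m(H) = 1 + 1/2 = 3/2.
So m(A \ H) = 4 - 3/2 = 5/2.

5/2


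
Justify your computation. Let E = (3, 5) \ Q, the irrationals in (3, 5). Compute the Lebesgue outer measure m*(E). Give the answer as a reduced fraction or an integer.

The interval I = (3, 5) has m(I) = 5 - 3 = 2 (endpoints are measure-zero, so open/closed/half-open agree). Write I = (I cap Q) u (I \ Q). The rationals in I are countable, so m*(I cap Q) = 0 (cover each rational by intervals whose total length is arbitrarily small). By countable subadditivity m*(I) <= m*(I cap Q) + m*(I \ Q), hence m*(I \ Q) >= m(I) = 2. The reverse inequality m*(I \ Q) <= m*(I) = 2 is trivial since (I \ Q) is a subset of I. Therefore m*(I \ Q) = 2.

2


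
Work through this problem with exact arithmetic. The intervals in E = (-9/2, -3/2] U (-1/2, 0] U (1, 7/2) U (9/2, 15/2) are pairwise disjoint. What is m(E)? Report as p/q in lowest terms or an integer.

For pairwise disjoint intervals, m(union_i I_i) = sum_i m(I_i),
and m is invariant under swapping open/closed endpoints (single points have measure 0).
So m(E) = sum_i (b_i - a_i).
  I_1 has length -3/2 - (-9/2) = 3.
  I_2 has length 0 - (-1/2) = 1/2.
  I_3 has length 7/2 - 1 = 5/2.
  I_4 has length 15/2 - 9/2 = 3.
Summing:
  m(E) = 3 + 1/2 + 5/2 + 3 = 9.

9


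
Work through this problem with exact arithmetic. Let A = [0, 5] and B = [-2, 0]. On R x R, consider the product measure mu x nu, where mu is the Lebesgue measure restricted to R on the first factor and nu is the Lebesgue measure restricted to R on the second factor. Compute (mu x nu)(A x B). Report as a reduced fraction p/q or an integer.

For a measurable rectangle A x B, the product measure satisfies
  (mu x nu)(A x B) = mu(A) * nu(B).
  mu(A) = 5.
  nu(B) = 2.
  (mu x nu)(A x B) = 5 * 2 = 10.

10


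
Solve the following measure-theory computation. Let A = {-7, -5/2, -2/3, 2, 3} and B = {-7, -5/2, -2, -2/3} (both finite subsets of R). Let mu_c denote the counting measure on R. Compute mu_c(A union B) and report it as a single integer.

Counting measure on a finite set equals cardinality. By inclusion-exclusion, |A union B| = |A| + |B| - |A cap B|.
|A| = 5, |B| = 4, |A cap B| = 3.
So mu_c(A union B) = 5 + 4 - 3 = 6.

6


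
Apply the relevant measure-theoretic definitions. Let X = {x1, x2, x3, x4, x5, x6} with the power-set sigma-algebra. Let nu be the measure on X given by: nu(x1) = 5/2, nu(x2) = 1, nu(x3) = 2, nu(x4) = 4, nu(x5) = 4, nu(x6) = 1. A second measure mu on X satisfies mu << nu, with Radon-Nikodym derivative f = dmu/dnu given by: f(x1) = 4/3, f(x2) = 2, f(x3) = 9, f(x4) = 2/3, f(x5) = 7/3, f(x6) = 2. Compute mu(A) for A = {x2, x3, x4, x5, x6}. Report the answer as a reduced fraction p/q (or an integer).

By the defining property of the Radon-Nikodym derivative, for every measurable set A,
  mu(A) = integral_A f dnu.
Since nu is a discrete measure concentrated on the atoms of X, the integral over A reduces to the sum
  mu(A) = sum_{x in A} f(x) * nu({x}).
Computing each term:
  x2: f(x2) * nu(x2) = 2 * 1 = 2.
  x3: f(x3) * nu(x3) = 9 * 2 = 18.
  x4: f(x4) * nu(x4) = 2/3 * 4 = 8/3.
  x5: f(x5) * nu(x5) = 7/3 * 4 = 28/3.
  x6: f(x6) * nu(x6) = 2 * 1 = 2.
Summing: mu(A) = 2 + 18 + 8/3 + 28/3 + 2 = 34.

34


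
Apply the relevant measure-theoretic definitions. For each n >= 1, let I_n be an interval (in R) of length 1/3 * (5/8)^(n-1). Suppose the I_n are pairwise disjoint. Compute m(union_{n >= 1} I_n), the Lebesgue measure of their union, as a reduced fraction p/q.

By countable additivity of the Lebesgue measure on pairwise disjoint measurable sets,
  m(union_{n >= 1} I_n) = sum_{n >= 1} m(I_n) = sum_{n >= 1} a * r^(n-1),
  with a = 1/3 and r = 5/8.
Since 0 < r = 5/8 < 1, the geometric series converges:
  sum_{n >= 1} a * r^(n-1) = a / (1 - r).
  = 1/3 / (1 - 5/8)
  = 1/3 / (3/8)
  = 8/9.

8/9


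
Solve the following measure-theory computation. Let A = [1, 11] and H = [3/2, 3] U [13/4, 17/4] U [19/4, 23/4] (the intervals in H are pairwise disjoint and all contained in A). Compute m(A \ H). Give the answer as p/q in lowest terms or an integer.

The ambient interval has length m(A) = 11 - 1 = 10.
Since the holes are disjoint and sit inside A, by finite additivity
  m(H) = sum_i (b_i - a_i), and m(A \ H) = m(A) - m(H).
Computing the hole measures:
  m(H_1) = 3 - 3/2 = 3/2.
  m(H_2) = 17/4 - 13/4 = 1.
  m(H_3) = 23/4 - 19/4 = 1.
Summed: m(H) = 3/2 + 1 + 1 = 7/2.
So m(A \ H) = 10 - 7/2 = 13/2.

13/2


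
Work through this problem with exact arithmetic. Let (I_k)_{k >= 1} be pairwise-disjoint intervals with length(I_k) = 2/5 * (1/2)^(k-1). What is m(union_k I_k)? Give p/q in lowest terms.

By countable additivity of the Lebesgue measure on pairwise disjoint measurable sets,
  m(union_{k >= 1} I_k) = sum_{k >= 1} m(I_k) = sum_{k >= 1} a * r^(k-1),
  with a = 2/5 and r = 1/2.
Since 0 < r = 1/2 < 1, the geometric series converges:
  sum_{k >= 1} a * r^(k-1) = a / (1 - r).
  = 2/5 / (1 - 1/2)
  = 2/5 / (1/2)
  = 4/5.

4/5


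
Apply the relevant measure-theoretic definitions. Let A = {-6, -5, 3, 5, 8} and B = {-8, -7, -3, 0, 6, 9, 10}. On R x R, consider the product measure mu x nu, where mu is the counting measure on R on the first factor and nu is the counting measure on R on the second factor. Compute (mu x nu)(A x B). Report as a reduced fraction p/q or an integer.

For a measurable rectangle A x B, the product measure satisfies
  (mu x nu)(A x B) = mu(A) * nu(B).
  mu(A) = 5.
  nu(B) = 7.
  (mu x nu)(A x B) = 5 * 7 = 35.

35


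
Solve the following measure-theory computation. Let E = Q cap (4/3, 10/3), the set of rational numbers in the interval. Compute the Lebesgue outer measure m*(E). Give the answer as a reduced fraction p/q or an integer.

E = Q cap (4/3, 10/3) is a subset of Q, which is countable. Enumerate Q = {q_1, q_2, ...}; for any eps > 0, cover q_k by the open interval (q_k - eps/2^(k+1), q_k + eps/2^(k+1)), of length eps/2^k. The total cover length is sum_{k>=1} eps/2^k = eps. Hence m*(E) <= m*(Q) <= eps for every eps > 0, and since outer measure is non-negative, m*(E) = 0.

0


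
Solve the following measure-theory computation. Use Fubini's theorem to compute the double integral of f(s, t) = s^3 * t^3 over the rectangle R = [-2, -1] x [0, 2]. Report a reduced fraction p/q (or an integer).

f(s, t) is a tensor product of a function of s and a function of t, and both factors are bounded continuous (hence Lebesgue integrable) on the rectangle, so Fubini's theorem applies:
  integral_R f d(m x m) = (integral_a1^b1 s^3 ds) * (integral_a2^b2 t^3 dt).
Inner integral in s: integral_{-2}^{-1} s^3 ds = ((-1)^4 - (-2)^4)/4
  = -15/4.
Inner integral in t: integral_{0}^{2} t^3 dt = (2^4 - 0^4)/4
  = 4.
Product: (-15/4) * (4) = -15.

-15


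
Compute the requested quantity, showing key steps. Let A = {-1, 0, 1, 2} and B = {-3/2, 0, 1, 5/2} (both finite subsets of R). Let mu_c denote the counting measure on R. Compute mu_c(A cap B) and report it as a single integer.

Counting measure on a finite set equals cardinality. mu_c(A cap B) = |A cap B| (elements appearing in both).
Enumerating the elements of A that also lie in B gives 2 element(s).
So mu_c(A cap B) = 2.

2


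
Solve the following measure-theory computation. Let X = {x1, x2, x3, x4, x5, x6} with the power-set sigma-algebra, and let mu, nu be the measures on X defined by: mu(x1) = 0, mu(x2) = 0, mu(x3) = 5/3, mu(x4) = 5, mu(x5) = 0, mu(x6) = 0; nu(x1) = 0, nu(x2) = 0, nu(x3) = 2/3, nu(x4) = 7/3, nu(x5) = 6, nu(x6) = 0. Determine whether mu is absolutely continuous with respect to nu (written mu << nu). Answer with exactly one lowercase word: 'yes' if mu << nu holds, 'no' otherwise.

mu << nu means: every nu-null measurable set is also mu-null; equivalently, for every atom x, if nu({x}) = 0 then mu({x}) = 0.
Checking each atom:
  x1: nu = 0, mu = 0 -> consistent with mu << nu.
  x2: nu = 0, mu = 0 -> consistent with mu << nu.
  x3: nu = 2/3 > 0 -> no constraint.
  x4: nu = 7/3 > 0 -> no constraint.
  x5: nu = 6 > 0 -> no constraint.
  x6: nu = 0, mu = 0 -> consistent with mu << nu.
No atom violates the condition. Therefore mu << nu.

yes


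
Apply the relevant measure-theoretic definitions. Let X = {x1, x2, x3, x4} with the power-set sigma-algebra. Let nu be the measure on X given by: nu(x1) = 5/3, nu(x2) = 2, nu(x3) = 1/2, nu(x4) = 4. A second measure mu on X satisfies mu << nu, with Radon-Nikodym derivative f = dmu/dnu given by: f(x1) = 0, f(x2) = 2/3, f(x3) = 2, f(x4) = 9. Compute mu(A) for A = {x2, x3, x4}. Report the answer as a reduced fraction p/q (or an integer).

By the defining property of the Radon-Nikodym derivative, for every measurable set A,
  mu(A) = integral_A f dnu.
Since nu is a discrete measure concentrated on the atoms of X, the integral over A reduces to the sum
  mu(A) = sum_{x in A} f(x) * nu({x}).
Computing each term:
  x2: f(x2) * nu(x2) = 2/3 * 2 = 4/3.
  x3: f(x3) * nu(x3) = 2 * 1/2 = 1.
  x4: f(x4) * nu(x4) = 9 * 4 = 36.
Summing: mu(A) = 4/3 + 1 + 36 = 115/3.

115/3


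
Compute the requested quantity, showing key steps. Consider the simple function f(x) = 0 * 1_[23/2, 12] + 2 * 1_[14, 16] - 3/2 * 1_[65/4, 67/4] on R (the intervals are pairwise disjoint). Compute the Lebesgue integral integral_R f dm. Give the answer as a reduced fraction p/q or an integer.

For a simple function f = sum_i c_i * 1_{A_i} with disjoint A_i,
  integral f dm = sum_i c_i * m(A_i).
Lengths of the A_i:
  m(A_1) = 12 - 23/2 = 1/2.
  m(A_2) = 16 - 14 = 2.
  m(A_3) = 67/4 - 65/4 = 1/2.
Contributions c_i * m(A_i):
  (0) * (1/2) = 0.
  (2) * (2) = 4.
  (-3/2) * (1/2) = -3/4.
Total: 0 + 4 - 3/4 = 13/4.

13/4


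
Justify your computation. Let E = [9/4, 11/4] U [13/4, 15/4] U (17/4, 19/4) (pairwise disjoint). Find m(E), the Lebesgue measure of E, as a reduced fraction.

For pairwise disjoint intervals, m(union_i I_i) = sum_i m(I_i),
and m is invariant under swapping open/closed endpoints (single points have measure 0).
So m(E) = sum_i (b_i - a_i).
  I_1 has length 11/4 - 9/4 = 1/2.
  I_2 has length 15/4 - 13/4 = 1/2.
  I_3 has length 19/4 - 17/4 = 1/2.
Summing:
  m(E) = 1/2 + 1/2 + 1/2 = 3/2.

3/2


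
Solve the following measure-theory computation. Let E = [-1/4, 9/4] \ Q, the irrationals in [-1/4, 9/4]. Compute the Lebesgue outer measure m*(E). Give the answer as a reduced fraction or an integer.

The interval I = [-1/4, 9/4] has m(I) = 9/4 - (-1/4) = 5/2 (endpoints are measure-zero, so open/closed/half-open agree). Write I = (I cap Q) u (I \ Q). The rationals in I are countable, so m*(I cap Q) = 0 (cover each rational by intervals whose total length is arbitrarily small). By countable subadditivity m*(I) <= m*(I cap Q) + m*(I \ Q), hence m*(I \ Q) >= m(I) = 5/2. The reverse inequality m*(I \ Q) <= m*(I) = 5/2 is trivial since (I \ Q) is a subset of I. Therefore m*(I \ Q) = 5/2.

5/2


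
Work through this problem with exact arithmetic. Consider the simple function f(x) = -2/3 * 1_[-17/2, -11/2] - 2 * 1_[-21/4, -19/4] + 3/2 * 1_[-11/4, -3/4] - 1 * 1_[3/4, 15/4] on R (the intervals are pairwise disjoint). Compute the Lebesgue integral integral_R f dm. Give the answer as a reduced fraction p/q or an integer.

For a simple function f = sum_i c_i * 1_{A_i} with disjoint A_i,
  integral f dm = sum_i c_i * m(A_i).
Lengths of the A_i:
  m(A_1) = -11/2 - (-17/2) = 3.
  m(A_2) = -19/4 - (-21/4) = 1/2.
  m(A_3) = -3/4 - (-11/4) = 2.
  m(A_4) = 15/4 - 3/4 = 3.
Contributions c_i * m(A_i):
  (-2/3) * (3) = -2.
  (-2) * (1/2) = -1.
  (3/2) * (2) = 3.
  (-1) * (3) = -3.
Total: -2 - 1 + 3 - 3 = -3.

-3


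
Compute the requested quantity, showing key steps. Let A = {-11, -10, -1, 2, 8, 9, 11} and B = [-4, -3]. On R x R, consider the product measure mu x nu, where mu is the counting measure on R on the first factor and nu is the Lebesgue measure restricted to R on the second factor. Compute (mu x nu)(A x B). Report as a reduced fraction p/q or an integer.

For a measurable rectangle A x B, the product measure satisfies
  (mu x nu)(A x B) = mu(A) * nu(B).
  mu(A) = 7.
  nu(B) = 1.
  (mu x nu)(A x B) = 7 * 1 = 7.

7


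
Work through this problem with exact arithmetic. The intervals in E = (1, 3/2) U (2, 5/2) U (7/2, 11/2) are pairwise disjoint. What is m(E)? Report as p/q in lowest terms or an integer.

For pairwise disjoint intervals, m(union_i I_i) = sum_i m(I_i),
and m is invariant under swapping open/closed endpoints (single points have measure 0).
So m(E) = sum_i (b_i - a_i).
  I_1 has length 3/2 - 1 = 1/2.
  I_2 has length 5/2 - 2 = 1/2.
  I_3 has length 11/2 - 7/2 = 2.
Summing:
  m(E) = 1/2 + 1/2 + 2 = 3.

3


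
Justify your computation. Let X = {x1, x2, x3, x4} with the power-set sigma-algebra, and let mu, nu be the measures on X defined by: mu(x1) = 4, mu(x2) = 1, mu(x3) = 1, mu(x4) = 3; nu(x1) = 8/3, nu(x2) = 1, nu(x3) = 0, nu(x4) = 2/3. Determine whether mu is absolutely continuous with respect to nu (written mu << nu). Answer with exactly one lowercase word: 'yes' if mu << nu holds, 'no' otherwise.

mu << nu means: every nu-null measurable set is also mu-null; equivalently, for every atom x, if nu({x}) = 0 then mu({x}) = 0.
Checking each atom:
  x1: nu = 8/3 > 0 -> no constraint.
  x2: nu = 1 > 0 -> no constraint.
  x3: nu = 0, mu = 1 > 0 -> violates mu << nu.
  x4: nu = 2/3 > 0 -> no constraint.
The atom(s) x3 violate the condition (nu = 0 but mu > 0). Therefore mu is NOT absolutely continuous w.r.t. nu.

no


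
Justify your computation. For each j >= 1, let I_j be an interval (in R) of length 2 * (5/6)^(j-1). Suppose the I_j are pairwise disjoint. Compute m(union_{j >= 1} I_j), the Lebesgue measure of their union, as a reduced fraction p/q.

By countable additivity of the Lebesgue measure on pairwise disjoint measurable sets,
  m(union_{j >= 1} I_j) = sum_{j >= 1} m(I_j) = sum_{j >= 1} a * r^(j-1),
  with a = 2 and r = 5/6.
Since 0 < r = 5/6 < 1, the geometric series converges:
  sum_{j >= 1} a * r^(j-1) = a / (1 - r).
  = 2 / (1 - 5/6)
  = 2 / (1/6)
  = 12.

12


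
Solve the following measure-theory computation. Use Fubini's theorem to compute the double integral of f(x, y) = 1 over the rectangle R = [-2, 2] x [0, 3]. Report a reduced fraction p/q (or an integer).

f(x, y) is a tensor product of a function of x and a function of y, and both factors are bounded continuous (hence Lebesgue integrable) on the rectangle, so Fubini's theorem applies:
  integral_R f d(m x m) = (integral_a1^b1 1 dx) * (integral_a2^b2 1 dy).
Inner integral in x: integral_{-2}^{2} 1 dx = (2^1 - (-2)^1)/1
  = 4.
Inner integral in y: integral_{0}^{3} 1 dy = (3^1 - 0^1)/1
  = 3.
Product: (4) * (3) = 12.

12


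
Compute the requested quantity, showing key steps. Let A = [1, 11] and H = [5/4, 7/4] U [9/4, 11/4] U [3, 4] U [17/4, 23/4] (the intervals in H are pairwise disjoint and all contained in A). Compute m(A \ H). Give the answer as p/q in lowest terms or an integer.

The ambient interval has length m(A) = 11 - 1 = 10.
Since the holes are disjoint and sit inside A, by finite additivity
  m(H) = sum_i (b_i - a_i), and m(A \ H) = m(A) - m(H).
Computing the hole measures:
  m(H_1) = 7/4 - 5/4 = 1/2.
  m(H_2) = 11/4 - 9/4 = 1/2.
  m(H_3) = 4 - 3 = 1.
  m(H_4) = 23/4 - 17/4 = 3/2.
Summed: m(H) = 1/2 + 1/2 + 1 + 3/2 = 7/2.
So m(A \ H) = 10 - 7/2 = 13/2.

13/2


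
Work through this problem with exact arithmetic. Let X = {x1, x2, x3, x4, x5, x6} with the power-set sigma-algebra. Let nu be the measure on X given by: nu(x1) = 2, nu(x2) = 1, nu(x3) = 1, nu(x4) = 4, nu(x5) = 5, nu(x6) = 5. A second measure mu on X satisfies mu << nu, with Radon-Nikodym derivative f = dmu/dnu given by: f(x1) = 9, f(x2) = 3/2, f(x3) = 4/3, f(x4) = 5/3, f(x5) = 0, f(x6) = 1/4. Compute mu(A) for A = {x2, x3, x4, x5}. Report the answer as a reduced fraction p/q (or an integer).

By the defining property of the Radon-Nikodym derivative, for every measurable set A,
  mu(A) = integral_A f dnu.
Since nu is a discrete measure concentrated on the atoms of X, the integral over A reduces to the sum
  mu(A) = sum_{x in A} f(x) * nu({x}).
Computing each term:
  x2: f(x2) * nu(x2) = 3/2 * 1 = 3/2.
  x3: f(x3) * nu(x3) = 4/3 * 1 = 4/3.
  x4: f(x4) * nu(x4) = 5/3 * 4 = 20/3.
  x5: f(x5) * nu(x5) = 0 * 5 = 0.
Summing: mu(A) = 3/2 + 4/3 + 20/3 + 0 = 19/2.

19/2


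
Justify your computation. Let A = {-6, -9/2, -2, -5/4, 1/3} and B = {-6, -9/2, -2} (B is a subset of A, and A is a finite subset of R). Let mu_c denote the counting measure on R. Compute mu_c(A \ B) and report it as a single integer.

Counting measure assigns mu_c(E) = |E| (number of elements) when E is finite. For B subset A, A \ B is the set of elements of A not in B, so |A \ B| = |A| - |B|.
|A| = 5, |B| = 3, so mu_c(A \ B) = 5 - 3 = 2.

2


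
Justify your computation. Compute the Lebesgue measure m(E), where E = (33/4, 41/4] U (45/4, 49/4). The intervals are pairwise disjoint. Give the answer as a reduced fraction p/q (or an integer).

For pairwise disjoint intervals, m(union_i I_i) = sum_i m(I_i),
and m is invariant under swapping open/closed endpoints (single points have measure 0).
So m(E) = sum_i (b_i - a_i).
  I_1 has length 41/4 - 33/4 = 2.
  I_2 has length 49/4 - 45/4 = 1.
Summing:
  m(E) = 2 + 1 = 3.

3


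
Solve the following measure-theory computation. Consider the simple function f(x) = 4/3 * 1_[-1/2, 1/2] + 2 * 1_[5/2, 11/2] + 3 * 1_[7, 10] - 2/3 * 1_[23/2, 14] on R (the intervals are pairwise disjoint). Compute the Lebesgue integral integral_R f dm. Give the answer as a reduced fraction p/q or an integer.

For a simple function f = sum_i c_i * 1_{A_i} with disjoint A_i,
  integral f dm = sum_i c_i * m(A_i).
Lengths of the A_i:
  m(A_1) = 1/2 - (-1/2) = 1.
  m(A_2) = 11/2 - 5/2 = 3.
  m(A_3) = 10 - 7 = 3.
  m(A_4) = 14 - 23/2 = 5/2.
Contributions c_i * m(A_i):
  (4/3) * (1) = 4/3.
  (2) * (3) = 6.
  (3) * (3) = 9.
  (-2/3) * (5/2) = -5/3.
Total: 4/3 + 6 + 9 - 5/3 = 44/3.

44/3


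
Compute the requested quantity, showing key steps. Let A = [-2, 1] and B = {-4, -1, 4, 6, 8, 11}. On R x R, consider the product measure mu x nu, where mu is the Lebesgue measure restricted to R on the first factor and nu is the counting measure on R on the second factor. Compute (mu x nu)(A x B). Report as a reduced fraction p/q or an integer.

For a measurable rectangle A x B, the product measure satisfies
  (mu x nu)(A x B) = mu(A) * nu(B).
  mu(A) = 3.
  nu(B) = 6.
  (mu x nu)(A x B) = 3 * 6 = 18.

18


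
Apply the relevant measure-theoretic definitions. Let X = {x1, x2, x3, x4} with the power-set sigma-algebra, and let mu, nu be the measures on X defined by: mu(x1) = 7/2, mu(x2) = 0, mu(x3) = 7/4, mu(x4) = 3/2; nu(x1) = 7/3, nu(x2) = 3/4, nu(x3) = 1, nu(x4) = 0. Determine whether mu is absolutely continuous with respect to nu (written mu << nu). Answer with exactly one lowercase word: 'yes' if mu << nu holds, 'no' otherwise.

mu << nu means: every nu-null measurable set is also mu-null; equivalently, for every atom x, if nu({x}) = 0 then mu({x}) = 0.
Checking each atom:
  x1: nu = 7/3 > 0 -> no constraint.
  x2: nu = 3/4 > 0 -> no constraint.
  x3: nu = 1 > 0 -> no constraint.
  x4: nu = 0, mu = 3/2 > 0 -> violates mu << nu.
The atom(s) x4 violate the condition (nu = 0 but mu > 0). Therefore mu is NOT absolutely continuous w.r.t. nu.

no


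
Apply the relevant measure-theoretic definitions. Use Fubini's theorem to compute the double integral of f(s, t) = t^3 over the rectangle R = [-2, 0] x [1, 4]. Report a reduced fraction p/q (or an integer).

f(s, t) is a tensor product of a function of s and a function of t, and both factors are bounded continuous (hence Lebesgue integrable) on the rectangle, so Fubini's theorem applies:
  integral_R f d(m x m) = (integral_a1^b1 1 ds) * (integral_a2^b2 t^3 dt).
Inner integral in s: integral_{-2}^{0} 1 ds = (0^1 - (-2)^1)/1
  = 2.
Inner integral in t: integral_{1}^{4} t^3 dt = (4^4 - 1^4)/4
  = 255/4.
Product: (2) * (255/4) = 255/2.

255/2


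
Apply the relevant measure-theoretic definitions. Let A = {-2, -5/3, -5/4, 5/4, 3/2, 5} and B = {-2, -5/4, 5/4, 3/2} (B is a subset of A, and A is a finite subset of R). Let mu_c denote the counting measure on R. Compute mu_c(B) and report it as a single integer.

Counting measure assigns mu_c(E) = |E| (number of elements) when E is finite.
B has 4 element(s), so mu_c(B) = 4.

4
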